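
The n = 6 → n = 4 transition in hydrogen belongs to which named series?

The series is set by the lower level: n_f = 4 is the Brackett series.

Brackett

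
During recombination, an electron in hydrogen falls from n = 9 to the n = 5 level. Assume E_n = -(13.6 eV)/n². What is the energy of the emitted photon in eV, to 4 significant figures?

E_9 = −13.60/81 = −0.1679 eV and E_5 = −13.60/25 = −0.5440 eV.
The photon energy is |E_9 − E_5| = 0.3761 eV.

0.3761 eV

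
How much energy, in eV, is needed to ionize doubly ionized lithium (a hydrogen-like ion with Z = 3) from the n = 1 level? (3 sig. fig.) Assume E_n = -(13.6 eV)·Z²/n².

E_n = −13.6 Z²/n² = −122.4/n² eV for Z = 3.
E_1 = −122.4/1 = −122 eV, so ionization (to E = 0) requires 122 eV.

122 eV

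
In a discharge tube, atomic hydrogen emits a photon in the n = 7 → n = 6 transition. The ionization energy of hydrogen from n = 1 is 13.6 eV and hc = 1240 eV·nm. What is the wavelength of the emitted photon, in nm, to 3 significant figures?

ΔE = 13.60 × (1/6² − 1/7²) = 13.60 × 0.007370 = 0.1002 eV.
λ = hc/ΔE = 1240 / 0.1002 = 12400 nm.

12400 nm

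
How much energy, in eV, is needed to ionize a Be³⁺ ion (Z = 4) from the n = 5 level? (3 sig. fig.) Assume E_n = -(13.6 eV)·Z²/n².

E_n = −13.6 Z²/n² = −217.6/n² eV for Z = 4.
E_5 = −217.6/25 = −8.70 eV, so ionization (to E = 0) requires 8.70 eV.

8.70 eV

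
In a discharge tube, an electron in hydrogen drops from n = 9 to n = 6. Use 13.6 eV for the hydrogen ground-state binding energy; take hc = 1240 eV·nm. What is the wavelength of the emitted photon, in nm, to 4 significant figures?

ΔE = 13.60 × (1/6² − 1/9²) = 13.60 × 0.01543 = 0.2099 eV.
λ = hc/ΔE = 1240 / 0.2099 = 5908 nm.

5908 nm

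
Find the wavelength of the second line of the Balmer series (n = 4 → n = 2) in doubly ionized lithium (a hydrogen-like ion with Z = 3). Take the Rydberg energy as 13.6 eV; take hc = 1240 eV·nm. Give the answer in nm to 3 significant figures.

The Balmer series terminates on n_f = 2; the second line has n_i = 2+2 = 4.
ΔE = 122.4 × (1/2² − 1/4²) = 22.95 eV.
λ = 1240 / 22.95 = 54.0 nm.

54.0 nm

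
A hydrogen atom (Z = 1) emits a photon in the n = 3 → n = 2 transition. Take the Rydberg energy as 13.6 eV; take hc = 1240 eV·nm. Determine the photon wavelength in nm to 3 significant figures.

ΔE = 13.60 × (1/2² − 1/3²) = 13.60 × 0.1389 = 1.889 eV.
λ = hc/ΔE = 1240 / 1.889 = 656 nm.

656 nm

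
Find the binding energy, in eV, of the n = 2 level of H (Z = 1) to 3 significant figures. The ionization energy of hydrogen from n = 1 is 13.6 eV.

E_2 = −13.60/4 = −3.40 eV, so ionization (to E = 0) requires 3.40 eV.

3.40 eV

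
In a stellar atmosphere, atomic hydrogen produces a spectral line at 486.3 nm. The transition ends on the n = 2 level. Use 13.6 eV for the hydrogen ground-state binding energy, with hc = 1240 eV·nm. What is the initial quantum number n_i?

The photon energy is ΔE = hc/λ = 1240 / 486.3 = 2.550 eV.
With Z = 1, ΔE = 13.60 × (1/n_f² − 1/n_i²), so 1/n_f² − 1/n_i² = 0.1875.
With n_f = 2: 1/n_i² = 1/4 − 0.1875 = 0.06251, so n_i ≈ 4.00.

n_i = 4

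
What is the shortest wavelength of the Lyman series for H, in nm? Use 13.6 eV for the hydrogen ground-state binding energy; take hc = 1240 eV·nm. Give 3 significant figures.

91.2 nm

The Lyman series has lower level n_f = 1; the series limit corresponds to n_i → ∞.
ΔE_max = 13.6 × 1 / 1² = 13.60 eV.
λ_min = 1240 / 13.60 = 91.2 nm.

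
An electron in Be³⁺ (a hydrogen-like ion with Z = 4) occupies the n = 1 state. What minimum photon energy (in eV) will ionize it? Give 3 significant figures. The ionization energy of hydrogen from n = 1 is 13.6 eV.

E_n = −13.6 Z²/n² = −217.6/n² eV for Z = 4.
E_1 = −217.6/1 = −218 eV, so ionization (to E = 0) requires 218 eV.

218 eV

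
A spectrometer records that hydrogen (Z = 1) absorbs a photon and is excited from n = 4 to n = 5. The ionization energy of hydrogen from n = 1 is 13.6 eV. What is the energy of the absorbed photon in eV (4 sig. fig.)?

0.3060 eV

E_5 = −13.60/25 = −0.5440 eV and E_4 = −13.60/16 = −0.8500 eV.
The photon energy is |E_5 − E_4| = 0.3060 eV.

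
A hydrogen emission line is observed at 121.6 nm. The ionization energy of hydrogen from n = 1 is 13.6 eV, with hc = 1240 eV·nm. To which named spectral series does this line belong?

Lyman

ΔE = 1240/121.6 = 10.20 eV.
This matches 13.6 × (1/1² − 1/2²), so n_f = 1: the Lyman series.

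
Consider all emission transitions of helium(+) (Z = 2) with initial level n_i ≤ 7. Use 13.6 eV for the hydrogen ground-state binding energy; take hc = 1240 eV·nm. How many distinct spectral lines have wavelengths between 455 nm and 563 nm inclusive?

2

Enumerate all n_i → n_f pairs with 1 ≤ n_f < n_i ≤ 7 and compute λ = 1240 / [13.6·4·(1/n_f² − 1/n_i²)].
Lines falling in [455, 563] nm: 4→3 (468.9 nm), 7→4 (541.5 nm).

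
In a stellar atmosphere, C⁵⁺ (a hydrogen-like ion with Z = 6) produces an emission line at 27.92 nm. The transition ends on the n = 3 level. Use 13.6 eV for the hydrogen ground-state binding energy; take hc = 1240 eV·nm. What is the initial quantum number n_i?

n_i = 7

The photon energy is ΔE = hc/λ = 1240 / 27.92 = 44.41 eV.
With Z = 6, ΔE = 489.6 × (1/n_f² − 1/n_i²), so 1/n_f² − 1/n_i² = 0.09071.
With n_f = 3: 1/n_i² = 1/9 − 0.09071 = 0.02040, so n_i ≈ 7.00.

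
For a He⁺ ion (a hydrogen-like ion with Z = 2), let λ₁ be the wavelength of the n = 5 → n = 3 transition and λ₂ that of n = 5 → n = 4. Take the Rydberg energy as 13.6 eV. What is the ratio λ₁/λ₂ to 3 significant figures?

0.316

λ ∝ 1/ΔE ∝ 1/(1/n_f² − 1/n_i²), and the Z² and hc factors cancel in the ratio.
λ₁/λ₂ = (1/4² − 1/5²)/(1/3² − 1/5²) = 0.02250/0.07111 = 0.316.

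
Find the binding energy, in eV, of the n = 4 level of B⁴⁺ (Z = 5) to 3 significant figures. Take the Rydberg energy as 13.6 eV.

E_n = −13.6 Z²/n² = −340.0/n² eV for Z = 5.
E_4 = −340.0/16 = −21.3 eV, so ionization (to E = 0) requires 21.3 eV.

21.3 eV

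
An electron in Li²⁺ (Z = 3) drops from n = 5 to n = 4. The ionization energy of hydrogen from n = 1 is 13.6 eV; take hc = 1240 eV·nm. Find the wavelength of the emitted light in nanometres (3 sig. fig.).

For Z = 3 the level energies scale as Z², so the effective Rydberg energy is 13.6 × 9 = 122.4 eV.
ΔE = 122.4 × (1/4² − 1/5²) = 122.4 × 0.02250 = 2.754 eV.
λ = hc/ΔE = 1240 / 2.754 = 450 nm.

450 nm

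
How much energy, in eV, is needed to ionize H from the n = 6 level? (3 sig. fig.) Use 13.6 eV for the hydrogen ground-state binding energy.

0.378 eV

E_6 = −13.60/36 = −0.378 eV, so ionization (to E = 0) requires 0.378 eV.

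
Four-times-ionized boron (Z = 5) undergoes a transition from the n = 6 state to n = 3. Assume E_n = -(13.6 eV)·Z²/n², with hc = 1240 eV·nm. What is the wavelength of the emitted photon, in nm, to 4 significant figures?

For Z = 5 the level energies scale as Z², so the effective Rydberg energy is 13.6 × 25 = 340.0 eV.
ΔE = 340.0 × (1/3² − 1/6²) = 340.0 × 0.08333 = 28.33 eV.
λ = hc/ΔE = 1240 / 28.33 = 43.76 nm.

43.76 nm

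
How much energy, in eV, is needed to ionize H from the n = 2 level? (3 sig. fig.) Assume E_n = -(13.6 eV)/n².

E_2 = −13.60/4 = −3.40 eV, so ionization (to E = 0) requires 3.40 eV.

3.40 eV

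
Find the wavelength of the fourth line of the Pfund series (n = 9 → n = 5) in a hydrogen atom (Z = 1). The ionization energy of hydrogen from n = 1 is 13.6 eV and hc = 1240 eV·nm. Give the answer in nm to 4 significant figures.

3297 nm

The Pfund series terminates on n_f = 5; the fourth line has n_i = 5+4 = 9.
ΔE = 13.60 × (1/5² − 1/9²) = 0.3761 eV.
λ = 1240 / 0.3761 = 3297 nm.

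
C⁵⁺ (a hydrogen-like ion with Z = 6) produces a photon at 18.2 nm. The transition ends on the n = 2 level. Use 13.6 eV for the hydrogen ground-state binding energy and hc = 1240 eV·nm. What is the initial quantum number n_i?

The photon energy is ΔE = hc/λ = 1240 / 18.2 = 68.13 eV.
With Z = 6, ΔE = 489.6 × (1/n_f² − 1/n_i²), so 1/n_f² − 1/n_i² = 0.1392.
With n_f = 2: 1/n_i² = 1/4 − 0.1392 = 0.1108, so n_i ≈ 3.00.

n_i = 3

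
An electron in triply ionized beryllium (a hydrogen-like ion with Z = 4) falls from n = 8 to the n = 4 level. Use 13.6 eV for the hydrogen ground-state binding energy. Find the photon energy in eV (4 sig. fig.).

The Bohr energies scale as Z², so for Z = 4: E_n = −217.6/n² eV.
E_8 = −217.6/64 = −3.400 eV and E_4 = −217.6/16 = −13.60 eV.
The photon energy is |E_8 − E_4| = 10.20 eV.

10.20 eV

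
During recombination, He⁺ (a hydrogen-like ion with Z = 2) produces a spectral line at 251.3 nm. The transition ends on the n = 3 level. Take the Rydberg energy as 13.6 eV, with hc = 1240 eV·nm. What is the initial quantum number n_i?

The photon energy is ΔE = hc/λ = 1240 / 251.3 = 4.934 eV.
With Z = 2, ΔE = 54.40 × (1/n_f² − 1/n_i²), so 1/n_f² − 1/n_i² = 0.09070.
With n_f = 3: 1/n_i² = 1/9 − 0.09070 = 0.02041, so n_i ≈ 7.00.

n_i = 7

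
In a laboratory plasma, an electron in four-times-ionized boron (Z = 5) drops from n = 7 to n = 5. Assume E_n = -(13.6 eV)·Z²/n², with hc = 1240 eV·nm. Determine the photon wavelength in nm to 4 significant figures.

For Z = 5 the level energies scale as Z², so the effective Rydberg energy is 13.6 × 25 = 340.0 eV.
ΔE = 340.0 × (1/5² − 1/7²) = 340.0 × 0.01959 = 6.661 eV.
λ = hc/ΔE = 1240 / 6.661 = 186.2 nm.

186.2 nm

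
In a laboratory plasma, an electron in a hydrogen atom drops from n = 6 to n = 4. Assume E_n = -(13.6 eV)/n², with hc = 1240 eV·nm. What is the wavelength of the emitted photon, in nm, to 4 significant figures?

ΔE = 13.60 × (1/4² − 1/6²) = 13.60 × 0.03472 = 0.4722 eV.
λ = hc/ΔE = 1240 / 0.4722 = 2626 nm.
This line belongs to the Brackett series.

2626 nm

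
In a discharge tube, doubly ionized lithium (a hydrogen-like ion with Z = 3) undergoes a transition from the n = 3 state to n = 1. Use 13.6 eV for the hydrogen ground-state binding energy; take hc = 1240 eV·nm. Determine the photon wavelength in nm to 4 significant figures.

For Z = 3 the level energies scale as Z², so the effective Rydberg energy is 13.6 × 9 = 122.4 eV.
ΔE = 122.4 × (1/1² − 1/3²) = 122.4 × 0.8889 = 108.8 eV.
λ = hc/ΔE = 1240 / 108.8 = 11.40 nm.

11.40 nm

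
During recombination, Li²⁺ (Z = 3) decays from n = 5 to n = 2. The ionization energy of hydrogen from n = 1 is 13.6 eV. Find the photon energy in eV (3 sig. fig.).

The Bohr energies scale as Z², so for Z = 3: E_n = −122.4/n² eV.
E_5 = −122.4/25 = −4.896 eV and E_2 = −122.4/4 = −30.60 eV.
The photon energy is |E_5 − E_2| = 25.7 eV.

25.7 eV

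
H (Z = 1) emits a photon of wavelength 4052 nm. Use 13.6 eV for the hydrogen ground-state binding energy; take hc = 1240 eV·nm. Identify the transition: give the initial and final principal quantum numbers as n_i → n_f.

The photon energy is ΔE = hc/λ = 1240 / 4052 = 0.3060 eV.
With Z = 1, ΔE = 13.60 × (1/n_f² − 1/n_i²), so 1/n_f² − 1/n_i² = 0.02250.
Trying n_f = 4 gives 1/n_i² = 0.04000, i.e. n_i ≈ 5; this pair matches.

n_i = 5, n_f = 4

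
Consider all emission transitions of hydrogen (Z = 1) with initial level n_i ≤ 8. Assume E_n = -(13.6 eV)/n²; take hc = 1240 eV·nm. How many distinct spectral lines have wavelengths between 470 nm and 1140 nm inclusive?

Enumerate all n_i → n_f pairs with 1 ≤ n_f < n_i ≤ 8 and compute λ = 1240 / [13.6·1·(1/n_f² − 1/n_i²)].
Lines falling in [470, 1140] nm: 4→2 (486.3 nm), 3→2 (656.5 nm), 8→3 (954.9 nm), 7→3 (1005 nm), 6→3 (1094 nm).

5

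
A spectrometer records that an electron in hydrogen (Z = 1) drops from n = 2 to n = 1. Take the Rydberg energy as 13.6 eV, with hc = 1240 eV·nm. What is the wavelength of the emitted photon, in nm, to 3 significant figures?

122 nm

ΔE = 13.60 × (1/1² − 1/2²) = 13.60 × 0.7500 = 10.20 eV.
λ = hc/ΔE = 1240 / 10.20 = 122 nm.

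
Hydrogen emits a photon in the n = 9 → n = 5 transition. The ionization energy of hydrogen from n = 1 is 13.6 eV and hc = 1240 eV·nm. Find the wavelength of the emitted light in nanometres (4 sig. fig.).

3297 nm

ΔE = 13.60 × (1/5² − 1/9²) = 13.60 × 0.02765 = 0.3761 eV.
λ = hc/ΔE = 1240 / 0.3761 = 3297 nm.
This line belongs to the Pfund series.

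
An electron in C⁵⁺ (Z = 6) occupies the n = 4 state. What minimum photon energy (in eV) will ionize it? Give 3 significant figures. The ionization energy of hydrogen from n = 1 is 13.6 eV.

30.6 eV

E_n = −13.6 Z²/n² = −489.6/n² eV for Z = 6.
E_4 = −489.6/16 = −30.6 eV, so ionization (to E = 0) requires 30.6 eV.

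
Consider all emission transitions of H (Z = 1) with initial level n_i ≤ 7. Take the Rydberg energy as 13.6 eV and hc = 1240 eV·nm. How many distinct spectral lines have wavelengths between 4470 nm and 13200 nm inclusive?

Enumerate all n_i → n_f pairs with 1 ≤ n_f < n_i ≤ 7 and compute λ = 1240 / [13.6·1·(1/n_f² − 1/n_i²)].
Lines falling in [4470, 13200] nm: 7→5 (4654 nm), 6→5 (7460 nm), 7→6 (12370 nm).

3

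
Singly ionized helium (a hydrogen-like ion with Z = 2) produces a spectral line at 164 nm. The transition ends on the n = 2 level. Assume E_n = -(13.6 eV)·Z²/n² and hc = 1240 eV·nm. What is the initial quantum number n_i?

The photon energy is ΔE = hc/λ = 1240 / 164 = 7.561 eV.
With Z = 2, ΔE = 54.40 × (1/n_f² − 1/n_i²), so 1/n_f² − 1/n_i² = 0.1390.
With n_f = 2: 1/n_i² = 1/4 − 0.1390 = 0.1110, so n_i ≈ 3.00.

n_i = 3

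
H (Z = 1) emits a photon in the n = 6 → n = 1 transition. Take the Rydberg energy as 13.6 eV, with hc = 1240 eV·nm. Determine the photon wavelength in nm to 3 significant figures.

ΔE = 13.60 × (1/1² − 1/6²) = 13.60 × 0.9722 = 13.22 eV.
λ = hc/ΔE = 1240 / 13.22 = 93.8 nm.
This line belongs to the Lyman series.

93.8 nm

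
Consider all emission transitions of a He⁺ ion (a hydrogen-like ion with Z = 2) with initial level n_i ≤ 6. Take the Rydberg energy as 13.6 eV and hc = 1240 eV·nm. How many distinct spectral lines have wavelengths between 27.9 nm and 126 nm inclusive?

Enumerate all n_i → n_f pairs with 1 ≤ n_f < n_i ≤ 6 and compute λ = 1240 / [13.6·4·(1/n_f² − 1/n_i²)].
Lines falling in [27.9, 126] nm: 2→1 (30.39 nm), 6→2 (102.6 nm), 5→2 (108.5 nm), 4→2 (121.6 nm).

4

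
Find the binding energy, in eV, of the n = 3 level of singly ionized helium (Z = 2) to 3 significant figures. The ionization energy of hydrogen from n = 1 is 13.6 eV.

6.04 eV

E_n = −13.6 Z²/n² = −54.40/n² eV for Z = 2.
E_3 = −54.40/9 = −6.04 eV, so ionization (to E = 0) requires 6.04 eV.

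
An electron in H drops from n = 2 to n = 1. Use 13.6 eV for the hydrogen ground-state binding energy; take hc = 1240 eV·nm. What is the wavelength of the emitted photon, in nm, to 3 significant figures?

122 nm

ΔE = 13.60 × (1/1² − 1/2²) = 13.60 × 0.7500 = 10.20 eV.
λ = hc/ΔE = 1240 / 10.20 = 122 nm.
This line belongs to the Lyman series.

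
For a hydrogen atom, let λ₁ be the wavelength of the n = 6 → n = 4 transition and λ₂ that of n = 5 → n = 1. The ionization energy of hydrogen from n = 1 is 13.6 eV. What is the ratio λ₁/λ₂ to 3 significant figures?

27.6

λ ∝ 1/ΔE ∝ 1/(1/n_f² − 1/n_i²), and the Z² and hc factors cancel in the ratio.
λ₁/λ₂ = (1/1² − 1/5²)/(1/4² − 1/6²) = 0.9600/0.03472 = 27.6.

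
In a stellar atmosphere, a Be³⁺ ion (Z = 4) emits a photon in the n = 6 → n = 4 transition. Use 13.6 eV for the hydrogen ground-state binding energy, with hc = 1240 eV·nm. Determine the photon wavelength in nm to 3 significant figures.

164 nm

For Z = 4 the level energies scale as Z², so the effective Rydberg energy is 13.6 × 16 = 217.6 eV.
ΔE = 217.6 × (1/4² − 1/6²) = 217.6 × 0.03472 = 7.556 eV.
λ = hc/ΔE = 1240 / 7.556 = 164 nm.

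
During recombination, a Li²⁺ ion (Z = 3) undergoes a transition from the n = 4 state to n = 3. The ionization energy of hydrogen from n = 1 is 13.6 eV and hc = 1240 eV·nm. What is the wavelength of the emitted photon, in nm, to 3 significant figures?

For Z = 3 the level energies scale as Z², so the effective Rydberg energy is 13.6 × 9 = 122.4 eV.
ΔE = 122.4 × (1/3² − 1/4²) = 122.4 × 0.04861 = 5.950 eV.
λ = hc/ΔE = 1240 / 5.950 = 208 nm.

208 nm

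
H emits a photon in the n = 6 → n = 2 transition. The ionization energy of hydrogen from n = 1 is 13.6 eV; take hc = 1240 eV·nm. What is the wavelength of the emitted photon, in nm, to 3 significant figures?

ΔE = 13.60 × (1/2² − 1/6²) = 13.60 × 0.2222 = 3.022 eV.
λ = hc/ΔE = 1240 / 3.022 = 410 nm.

410 nm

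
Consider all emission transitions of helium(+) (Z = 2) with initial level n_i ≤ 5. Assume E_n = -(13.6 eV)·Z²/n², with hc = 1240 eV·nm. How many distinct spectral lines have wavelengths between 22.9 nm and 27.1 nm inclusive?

3

Enumerate all n_i → n_f pairs with 1 ≤ n_f < n_i ≤ 5 and compute λ = 1240 / [13.6·4·(1/n_f² − 1/n_i²)].
Lines falling in [22.9, 27.1] nm: 5→1 (23.74 nm), 4→1 (24.31 nm), 3→1 (25.64 nm).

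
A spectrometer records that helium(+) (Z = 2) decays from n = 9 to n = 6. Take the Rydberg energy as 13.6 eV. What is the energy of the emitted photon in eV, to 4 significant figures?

0.8395 eV

The Bohr energies scale as Z², so for Z = 2: E_n = −54.40/n² eV.
E_9 = −54.40/81 = −0.6716 eV and E_6 = −54.40/36 = −1.511 eV.
The photon energy is |E_9 − E_6| = 0.8395 eV.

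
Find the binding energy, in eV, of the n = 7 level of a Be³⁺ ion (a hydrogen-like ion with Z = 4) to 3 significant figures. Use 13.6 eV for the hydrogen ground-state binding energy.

E_n = −13.6 Z²/n² = −217.6/n² eV for Z = 4.
E_7 = −217.6/49 = −4.44 eV, so ionization (to E = 0) requires 4.44 eV.

4.44 eV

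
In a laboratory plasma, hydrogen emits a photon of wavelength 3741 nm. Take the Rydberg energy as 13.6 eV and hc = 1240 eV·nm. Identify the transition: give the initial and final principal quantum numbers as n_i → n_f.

n_i = 8, n_f = 5

The photon energy is ΔE = hc/λ = 1240 / 3741 = 0.3315 eV.
With Z = 1, ΔE = 13.60 × (1/n_f² − 1/n_i²), so 1/n_f² − 1/n_i² = 0.02437.
Trying n_f = 5 gives 1/n_i² = 0.01563, i.e. n_i ≈ 8; this pair matches.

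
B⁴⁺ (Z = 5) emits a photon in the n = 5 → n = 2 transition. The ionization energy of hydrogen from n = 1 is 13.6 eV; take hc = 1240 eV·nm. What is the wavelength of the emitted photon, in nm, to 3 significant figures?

17.4 nm

For Z = 5 the level energies scale as Z², so the effective Rydberg energy is 13.6 × 25 = 340.0 eV.
ΔE = 340.0 × (1/2² − 1/5²) = 340.0 × 0.2100 = 71.40 eV.
λ = hc/ΔE = 1240 / 71.40 = 17.4 nm.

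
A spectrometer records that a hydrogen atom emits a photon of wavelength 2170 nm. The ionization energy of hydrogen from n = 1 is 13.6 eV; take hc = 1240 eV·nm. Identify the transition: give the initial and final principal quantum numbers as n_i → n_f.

The photon energy is ΔE = hc/λ = 1240 / 2170 = 0.5714 eV.
With Z = 1, ΔE = 13.60 × (1/n_f² − 1/n_i²), so 1/n_f² − 1/n_i² = 0.04202.
Trying n_f = 4 gives 1/n_i² = 0.02048, i.e. n_i ≈ 7; this pair matches.

n_i = 7, n_f = 4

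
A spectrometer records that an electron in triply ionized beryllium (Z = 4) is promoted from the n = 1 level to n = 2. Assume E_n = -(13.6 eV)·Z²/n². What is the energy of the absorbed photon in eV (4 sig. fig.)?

163.2 eV

The Bohr energies scale as Z², so for Z = 4: E_n = −217.6/n² eV.
E_2 = −217.6/4 = −54.40 eV and E_1 = −217.6/1 = −217.6 eV.
The photon energy is |E_2 − E_1| = 163.2 eV.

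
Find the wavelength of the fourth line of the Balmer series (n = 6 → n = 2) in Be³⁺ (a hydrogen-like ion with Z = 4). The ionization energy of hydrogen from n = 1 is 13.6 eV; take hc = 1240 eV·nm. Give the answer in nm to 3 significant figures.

25.6 nm

The Balmer series terminates on n_f = 2; the fourth line has n_i = 2+4 = 6.
ΔE = 217.6 × (1/2² − 1/6²) = 48.36 eV.
λ = 1240 / 48.36 = 25.6 nm.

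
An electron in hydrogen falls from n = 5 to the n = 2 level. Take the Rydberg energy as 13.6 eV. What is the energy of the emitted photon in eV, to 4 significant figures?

E_5 = −13.60/25 = −0.5440 eV and E_2 = −13.60/4 = −3.400 eV.
The photon energy is |E_5 − E_2| = 2.856 eV.

2.856 eV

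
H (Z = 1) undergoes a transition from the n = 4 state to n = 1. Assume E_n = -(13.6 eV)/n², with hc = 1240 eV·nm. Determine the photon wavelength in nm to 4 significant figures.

ΔE = 13.60 × (1/1² − 1/4²) = 13.60 × 0.9375 = 12.75 eV.
λ = hc/ΔE = 1240 / 12.75 = 97.25 nm.

97.25 nm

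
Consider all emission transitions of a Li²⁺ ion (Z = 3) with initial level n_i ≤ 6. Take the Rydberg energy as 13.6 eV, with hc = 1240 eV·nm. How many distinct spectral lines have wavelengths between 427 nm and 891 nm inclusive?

2

Enumerate all n_i → n_f pairs with 1 ≤ n_f < n_i ≤ 6 and compute λ = 1240 / [13.6·9·(1/n_f² − 1/n_i²)].
Lines falling in [427, 891] nm: 5→4 (450.3 nm), 6→5 (828.9 nm).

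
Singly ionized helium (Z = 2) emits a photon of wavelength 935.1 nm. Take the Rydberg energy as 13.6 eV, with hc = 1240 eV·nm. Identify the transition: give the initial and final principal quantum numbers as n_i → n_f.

The photon energy is ΔE = hc/λ = 1240 / 935.1 = 1.326 eV.
With Z = 2, ΔE = 54.40 × (1/n_f² − 1/n_i²), so 1/n_f² − 1/n_i² = 0.02438.
Trying n_f = 5 gives 1/n_i² = 0.01562, i.e. n_i ≈ 8; this pair matches.

n_i = 8, n_f = 5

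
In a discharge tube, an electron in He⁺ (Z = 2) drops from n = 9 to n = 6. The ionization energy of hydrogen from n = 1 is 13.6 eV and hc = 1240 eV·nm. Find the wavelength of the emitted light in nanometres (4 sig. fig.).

For Z = 2 the level energies scale as Z², so the effective Rydberg energy is 13.6 × 4 = 54.40 eV.
ΔE = 54.40 × (1/6² − 1/9²) = 54.40 × 0.01543 = 0.8395 eV.
λ = hc/ΔE = 1240 / 0.8395 = 1477 nm.

1477 nm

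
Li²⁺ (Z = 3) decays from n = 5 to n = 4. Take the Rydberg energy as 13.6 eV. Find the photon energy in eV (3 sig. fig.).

2.75 eV

The Bohr energies scale as Z², so for Z = 3: E_n = −122.4/n² eV.
E_5 = −122.4/25 = −4.896 eV and E_4 = −122.4/16 = −7.650 eV.
The photon energy is |E_5 − E_4| = 2.75 eV.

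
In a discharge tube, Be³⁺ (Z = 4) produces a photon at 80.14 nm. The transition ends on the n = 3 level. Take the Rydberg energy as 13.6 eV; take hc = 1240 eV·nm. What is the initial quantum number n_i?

n_i = 5

The photon energy is ΔE = hc/λ = 1240 / 80.14 = 15.47 eV.
With Z = 4, ΔE = 217.6 × (1/n_f² − 1/n_i²), so 1/n_f² − 1/n_i² = 0.07111.
With n_f = 3: 1/n_i² = 1/9 − 0.07111 = 0.04000, so n_i ≈ 5.00.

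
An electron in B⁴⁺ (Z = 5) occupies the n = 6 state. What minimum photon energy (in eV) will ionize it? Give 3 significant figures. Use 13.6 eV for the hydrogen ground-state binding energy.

9.44 eV

E_n = −13.6 Z²/n² = −340.0/n² eV for Z = 5.
E_6 = −340.0/36 = −9.44 eV, so ionization (to E = 0) requires 9.44 eV.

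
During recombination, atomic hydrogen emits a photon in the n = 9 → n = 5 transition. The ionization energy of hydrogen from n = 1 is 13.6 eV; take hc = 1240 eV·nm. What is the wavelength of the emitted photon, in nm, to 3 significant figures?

ΔE = 13.60 × (1/5² − 1/9²) = 13.60 × 0.02765 = 0.3761 eV.
λ = hc/ΔE = 1240 / 0.3761 = 3300 nm.
This line belongs to the Pfund series.

3300 nm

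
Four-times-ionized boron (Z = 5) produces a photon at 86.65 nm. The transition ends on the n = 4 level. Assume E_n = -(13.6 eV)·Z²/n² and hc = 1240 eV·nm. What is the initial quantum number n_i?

n_i = 7

The photon energy is ΔE = hc/λ = 1240 / 86.65 = 14.31 eV.
With Z = 5, ΔE = 340.0 × (1/n_f² − 1/n_i²), so 1/n_f² − 1/n_i² = 0.04209.
With n_f = 4: 1/n_i² = 1/16 − 0.04209 = 0.02041, so n_i ≈ 7.00.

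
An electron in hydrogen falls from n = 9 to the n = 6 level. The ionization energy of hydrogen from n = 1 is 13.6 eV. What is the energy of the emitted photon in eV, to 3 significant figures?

0.210 eV

E_9 = −13.60/81 = −0.1679 eV and E_6 = −13.60/36 = −0.3778 eV.
The photon energy is |E_9 − E_6| = 0.210 eV.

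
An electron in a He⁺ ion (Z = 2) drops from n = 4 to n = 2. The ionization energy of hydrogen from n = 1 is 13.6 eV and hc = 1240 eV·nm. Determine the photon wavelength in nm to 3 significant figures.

122 nm

For Z = 2 the level energies scale as Z², so the effective Rydberg energy is 13.6 × 4 = 54.40 eV.
ΔE = 54.40 × (1/2² − 1/4²) = 54.40 × 0.1875 = 10.20 eV.
λ = hc/ΔE = 1240 / 10.20 = 122 nm.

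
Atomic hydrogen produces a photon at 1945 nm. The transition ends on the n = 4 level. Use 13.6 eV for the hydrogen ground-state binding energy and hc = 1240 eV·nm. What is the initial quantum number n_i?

The photon energy is ΔE = hc/λ = 1240 / 1945 = 0.6375 eV.
With Z = 1, ΔE = 13.60 × (1/n_f² − 1/n_i²), so 1/n_f² − 1/n_i² = 0.04688.
With n_f = 4: 1/n_i² = 1/16 − 0.04688 = 0.01562, so n_i ≈ 8.00.

n_i = 8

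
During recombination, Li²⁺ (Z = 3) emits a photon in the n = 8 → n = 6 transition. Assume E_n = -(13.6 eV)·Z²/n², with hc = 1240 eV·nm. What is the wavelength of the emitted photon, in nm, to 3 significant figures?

834 nm

For Z = 3 the level energies scale as Z², so the effective Rydberg energy is 13.6 × 9 = 122.4 eV.
ΔE = 122.4 × (1/6² − 1/8²) = 122.4 × 0.01215 = 1.488 eV.
λ = hc/ΔE = 1240 / 1.488 = 834 nm.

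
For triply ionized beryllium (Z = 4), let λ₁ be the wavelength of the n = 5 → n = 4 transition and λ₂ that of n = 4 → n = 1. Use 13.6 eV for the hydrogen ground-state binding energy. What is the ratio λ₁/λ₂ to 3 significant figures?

41.7

λ ∝ 1/ΔE ∝ 1/(1/n_f² − 1/n_i²), and the Z² and hc factors cancel in the ratio.
λ₁/λ₂ = (1/1² − 1/4²)/(1/4² − 1/5²) = 0.9375/0.02250 = 41.7.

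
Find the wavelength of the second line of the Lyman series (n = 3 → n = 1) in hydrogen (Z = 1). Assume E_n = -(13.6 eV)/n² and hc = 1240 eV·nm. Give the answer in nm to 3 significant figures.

The Lyman series terminates on n_f = 1; the second line has n_i = 1+2 = 3.
ΔE = 13.60 × (1/1² − 1/3²) = 12.09 eV.
λ = 1240 / 12.09 = 103 nm.

103 nm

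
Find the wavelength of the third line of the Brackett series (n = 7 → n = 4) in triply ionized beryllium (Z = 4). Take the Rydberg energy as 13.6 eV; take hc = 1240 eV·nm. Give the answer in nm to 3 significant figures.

The Brackett series terminates on n_f = 4; the third line has n_i = 4+3 = 7.
ΔE = 217.6 × (1/4² − 1/7²) = 9.159 eV.
λ = 1240 / 9.159 = 135 nm.

135 nm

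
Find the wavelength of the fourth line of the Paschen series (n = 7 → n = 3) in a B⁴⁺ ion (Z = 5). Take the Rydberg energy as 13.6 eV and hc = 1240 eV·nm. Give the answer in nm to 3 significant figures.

The Paschen series terminates on n_f = 3; the fourth line has n_i = 3+4 = 7.
ΔE = 340.0 × (1/3² − 1/7²) = 30.84 eV.
λ = 1240 / 30.84 = 40.2 nm.

40.2 nm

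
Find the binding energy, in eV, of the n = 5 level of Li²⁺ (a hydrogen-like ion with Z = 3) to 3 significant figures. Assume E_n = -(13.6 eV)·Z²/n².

4.90 eV

E_n = −13.6 Z²/n² = −122.4/n² eV for Z = 3.
E_5 = −122.4/25 = −4.90 eV, so ionization (to E = 0) requires 4.90 eV.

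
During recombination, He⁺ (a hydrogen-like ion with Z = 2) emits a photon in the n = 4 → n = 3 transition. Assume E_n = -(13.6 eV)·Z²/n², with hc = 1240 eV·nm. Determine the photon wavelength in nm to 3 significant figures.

For Z = 2 the level energies scale as Z², so the effective Rydberg energy is 13.6 × 4 = 54.40 eV.
ΔE = 54.40 × (1/3² − 1/4²) = 54.40 × 0.04861 = 2.644 eV.
λ = hc/ΔE = 1240 / 2.644 = 469 nm.

469 nm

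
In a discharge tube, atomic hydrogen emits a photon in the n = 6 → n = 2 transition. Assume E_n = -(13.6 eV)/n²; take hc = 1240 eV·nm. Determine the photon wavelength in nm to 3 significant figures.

410 nm

ΔE = 13.60 × (1/2² − 1/6²) = 13.60 × 0.2222 = 3.022 eV.
λ = hc/ΔE = 1240 / 3.022 = 410 nm.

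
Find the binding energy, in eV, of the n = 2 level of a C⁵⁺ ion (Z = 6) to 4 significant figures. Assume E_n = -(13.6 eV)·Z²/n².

122.4 eV

E_n = −13.6 Z²/n² = −489.6/n² eV for Z = 6.
E_2 = −489.6/4 = −122.4 eV, so ionization (to E = 0) requires 122.4 eV.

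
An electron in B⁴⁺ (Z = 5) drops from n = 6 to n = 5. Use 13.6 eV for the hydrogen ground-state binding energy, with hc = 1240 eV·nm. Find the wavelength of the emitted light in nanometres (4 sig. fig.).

298.4 nm

For Z = 5 the level energies scale as Z², so the effective Rydberg energy is 13.6 × 25 = 340.0 eV.
ΔE = 340.0 × (1/5² − 1/6²) = 340.0 × 0.01222 = 4.156 eV.
λ = hc/ΔE = 1240 / 4.156 = 298.4 nm.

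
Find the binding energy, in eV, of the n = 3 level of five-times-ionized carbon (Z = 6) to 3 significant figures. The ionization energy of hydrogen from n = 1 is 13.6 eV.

54.4 eV

E_n = −13.6 Z²/n² = −489.6/n² eV for Z = 6.
E_3 = −489.6/9 = −54.4 eV, so ionization (to E = 0) requires 54.4 eV.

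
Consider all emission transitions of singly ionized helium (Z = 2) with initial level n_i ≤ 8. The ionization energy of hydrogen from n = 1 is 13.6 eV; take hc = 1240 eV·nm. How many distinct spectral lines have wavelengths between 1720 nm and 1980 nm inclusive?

Enumerate all n_i → n_f pairs with 1 ≤ n_f < n_i ≤ 8 and compute λ = 1240 / [13.6·4·(1/n_f² − 1/n_i²)].
Lines falling in [1720, 1980] nm: 6→5 (1865 nm), 8→6 (1876 nm).

2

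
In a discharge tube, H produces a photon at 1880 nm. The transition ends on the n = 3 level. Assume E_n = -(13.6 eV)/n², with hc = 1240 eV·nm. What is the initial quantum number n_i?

The photon energy is ΔE = hc/λ = 1240 / 1880 = 0.6596 eV.
With Z = 1, ΔE = 13.60 × (1/n_f² − 1/n_i²), so 1/n_f² − 1/n_i² = 0.04850.
With n_f = 3: 1/n_i² = 1/9 − 0.04850 = 0.06261, so n_i ≈ 4.00.

n_i = 4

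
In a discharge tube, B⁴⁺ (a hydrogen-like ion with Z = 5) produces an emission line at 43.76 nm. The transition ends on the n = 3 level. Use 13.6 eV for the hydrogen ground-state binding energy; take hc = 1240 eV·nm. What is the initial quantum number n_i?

The photon energy is ΔE = hc/λ = 1240 / 43.76 = 28.34 eV.
With Z = 5, ΔE = 340.0 × (1/n_f² − 1/n_i²), so 1/n_f² − 1/n_i² = 0.08334.
With n_f = 3: 1/n_i² = 1/9 − 0.08334 = 0.02777, so n_i ≈ 6.00.

n_i = 6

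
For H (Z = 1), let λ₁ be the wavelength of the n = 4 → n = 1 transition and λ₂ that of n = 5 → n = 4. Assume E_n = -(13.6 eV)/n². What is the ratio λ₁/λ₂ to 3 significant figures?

0.0240

λ ∝ 1/ΔE ∝ 1/(1/n_f² − 1/n_i²), and the Z² and hc factors cancel in the ratio.
λ₁/λ₂ = (1/4² − 1/5²)/(1/1² − 1/4²) = 0.02250/0.9375 = 0.0240.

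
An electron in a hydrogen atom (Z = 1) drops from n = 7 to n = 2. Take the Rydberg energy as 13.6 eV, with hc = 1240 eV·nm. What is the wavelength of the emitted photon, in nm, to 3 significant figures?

ΔE = 13.60 × (1/2² − 1/7²) = 13.60 × 0.2296 = 3.122 eV.
λ = hc/ΔE = 1240 / 3.122 = 397 nm.
This line belongs to the Balmer series.

397 nm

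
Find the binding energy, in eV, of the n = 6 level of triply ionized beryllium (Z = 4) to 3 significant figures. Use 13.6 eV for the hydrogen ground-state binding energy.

E_n = −13.6 Z²/n² = −217.6/n² eV for Z = 4.
E_6 = −217.6/36 = −6.04 eV, so ionization (to E = 0) requires 6.04 eV.

6.04 eV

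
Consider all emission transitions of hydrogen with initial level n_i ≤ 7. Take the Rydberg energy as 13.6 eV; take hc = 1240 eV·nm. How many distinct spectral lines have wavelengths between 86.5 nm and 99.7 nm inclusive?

Enumerate all n_i → n_f pairs with 1 ≤ n_f < n_i ≤ 7 and compute λ = 1240 / [13.6·1·(1/n_f² − 1/n_i²)].
Lines falling in [86.5, 99.7] nm: 7→1 (93.08 nm), 6→1 (93.78 nm), 5→1 (94.98 nm), 4→1 (97.25 nm).

4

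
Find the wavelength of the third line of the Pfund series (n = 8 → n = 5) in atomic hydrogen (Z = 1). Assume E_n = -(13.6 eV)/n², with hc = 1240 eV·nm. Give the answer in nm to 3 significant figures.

3740 nm

The Pfund series terminates on n_f = 5; the third line has n_i = 5+3 = 8.
ΔE = 13.60 × (1/5² − 1/8²) = 0.3315 eV.
λ = 1240 / 0.3315 = 3740 nm.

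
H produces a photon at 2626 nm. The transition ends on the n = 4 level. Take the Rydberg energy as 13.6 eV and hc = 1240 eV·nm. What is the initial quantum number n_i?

The photon energy is ΔE = hc/λ = 1240 / 2626 = 0.4722 eV.
With Z = 1, ΔE = 13.60 × (1/n_f² − 1/n_i²), so 1/n_f² − 1/n_i² = 0.03472.
With n_f = 4: 1/n_i² = 1/16 − 0.03472 = 0.02778, so n_i ≈ 6.00.

n_i = 6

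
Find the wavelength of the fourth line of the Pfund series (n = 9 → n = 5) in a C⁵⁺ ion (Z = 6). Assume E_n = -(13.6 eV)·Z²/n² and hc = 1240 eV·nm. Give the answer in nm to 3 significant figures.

91.6 nm

The Pfund series terminates on n_f = 5; the fourth line has n_i = 5+4 = 9.
ΔE = 489.6 × (1/5² − 1/9²) = 13.54 eV.
λ = 1240 / 13.54 = 91.6 nm.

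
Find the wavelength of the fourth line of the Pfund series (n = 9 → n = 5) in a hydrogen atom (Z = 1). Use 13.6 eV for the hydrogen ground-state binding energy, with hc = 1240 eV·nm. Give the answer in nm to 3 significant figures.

3300 nm

The Pfund series terminates on n_f = 5; the fourth line has n_i = 5+4 = 9.
ΔE = 13.60 × (1/5² − 1/9²) = 0.3761 eV.
λ = 1240 / 0.3761 = 3300 nm.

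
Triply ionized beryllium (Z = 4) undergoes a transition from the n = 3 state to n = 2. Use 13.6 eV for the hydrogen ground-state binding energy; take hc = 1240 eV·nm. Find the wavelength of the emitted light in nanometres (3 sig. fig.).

41.0 nm

For Z = 4 the level energies scale as Z², so the effective Rydberg energy is 13.6 × 16 = 217.6 eV.
ΔE = 217.6 × (1/2² − 1/3²) = 217.6 × 0.1389 = 30.22 eV.
λ = hc/ΔE = 1240 / 30.22 = 41.0 nm.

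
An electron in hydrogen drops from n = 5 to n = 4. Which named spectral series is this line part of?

Brackett

The series is set by the lower level: n_f = 4 is the Brackett series.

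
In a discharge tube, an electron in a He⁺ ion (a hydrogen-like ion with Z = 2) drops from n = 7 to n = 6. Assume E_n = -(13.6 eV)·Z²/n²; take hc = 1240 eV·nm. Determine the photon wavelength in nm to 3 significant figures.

For Z = 2 the level energies scale as Z², so the effective Rydberg energy is 13.6 × 4 = 54.40 eV.
ΔE = 54.40 × (1/6² − 1/7²) = 54.40 × 0.007370 = 0.4009 eV.
λ = hc/ΔE = 1240 / 0.4009 = 3090 nm.

3090 nm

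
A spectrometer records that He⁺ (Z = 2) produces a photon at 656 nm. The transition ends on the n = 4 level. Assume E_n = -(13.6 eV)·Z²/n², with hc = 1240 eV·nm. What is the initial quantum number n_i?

The photon energy is ΔE = hc/λ = 1240 / 656 = 1.890 eV.
With Z = 2, ΔE = 54.40 × (1/n_f² − 1/n_i²), so 1/n_f² − 1/n_i² = 0.03475.
With n_f = 4: 1/n_i² = 1/16 − 0.03475 = 0.02775, so n_i ≈ 6.00.

n_i = 6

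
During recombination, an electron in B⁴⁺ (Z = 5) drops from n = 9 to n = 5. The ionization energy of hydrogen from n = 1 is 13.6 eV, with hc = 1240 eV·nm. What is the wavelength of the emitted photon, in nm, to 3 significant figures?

For Z = 5 the level energies scale as Z², so the effective Rydberg energy is 13.6 × 25 = 340.0 eV.
ΔE = 340.0 × (1/5² − 1/9²) = 340.0 × 0.02765 = 9.402 eV.
λ = hc/ΔE = 1240 / 9.402 = 132 nm.

132 nm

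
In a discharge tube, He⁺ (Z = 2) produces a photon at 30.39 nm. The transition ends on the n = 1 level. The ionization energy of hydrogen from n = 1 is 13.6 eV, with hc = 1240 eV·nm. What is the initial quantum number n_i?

The photon energy is ΔE = hc/λ = 1240 / 30.39 = 40.80 eV.
With Z = 2, ΔE = 54.40 × (1/n_f² − 1/n_i²), so 1/n_f² − 1/n_i² = 0.7501.
With n_f = 1: 1/n_i² = 1/1 − 0.7501 = 0.2499, so n_i ≈ 2.00.

n_i = 2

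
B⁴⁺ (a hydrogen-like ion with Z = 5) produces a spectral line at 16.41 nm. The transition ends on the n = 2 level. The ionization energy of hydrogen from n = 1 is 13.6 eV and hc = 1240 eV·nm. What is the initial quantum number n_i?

n_i = 6

The photon energy is ΔE = hc/λ = 1240 / 16.41 = 75.56 eV.
With Z = 5, ΔE = 340.0 × (1/n_f² − 1/n_i²), so 1/n_f² − 1/n_i² = 0.2222.
With n_f = 2: 1/n_i² = 1/4 − 0.2222 = 0.02775, so n_i ≈ 6.00.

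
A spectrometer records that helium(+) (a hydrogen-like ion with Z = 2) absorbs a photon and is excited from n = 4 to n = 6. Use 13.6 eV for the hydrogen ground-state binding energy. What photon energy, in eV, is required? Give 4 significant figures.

1.889 eV

The Bohr energies scale as Z², so for Z = 2: E_n = −54.40/n² eV.
E_6 = −54.40/36 = −1.511 eV and E_4 = −54.40/16 = −3.400 eV.
The photon energy is |E_6 − E_4| = 1.889 eV.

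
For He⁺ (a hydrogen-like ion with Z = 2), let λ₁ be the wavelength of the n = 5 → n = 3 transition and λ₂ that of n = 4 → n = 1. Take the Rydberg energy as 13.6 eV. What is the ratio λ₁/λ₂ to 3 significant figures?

λ ∝ 1/ΔE ∝ 1/(1/n_f² − 1/n_i²), and the Z² and hc factors cancel in the ratio.
λ₁/λ₂ = (1/1² − 1/4²)/(1/3² − 1/5²) = 0.9375/0.07111 = 13.2.

13.2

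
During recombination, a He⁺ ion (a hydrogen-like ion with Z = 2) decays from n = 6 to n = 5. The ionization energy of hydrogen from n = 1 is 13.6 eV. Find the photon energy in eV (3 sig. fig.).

The Bohr energies scale as Z², so for Z = 2: E_n = −54.40/n² eV.
E_6 = −54.40/36 = −1.511 eV and E_5 = −54.40/25 = −2.176 eV.
The photon energy is |E_6 − E_5| = 0.665 eV.

0.665 eV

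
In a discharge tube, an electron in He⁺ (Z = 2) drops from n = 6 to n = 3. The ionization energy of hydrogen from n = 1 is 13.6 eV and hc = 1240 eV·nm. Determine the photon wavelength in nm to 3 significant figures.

For Z = 2 the level energies scale as Z², so the effective Rydberg energy is 13.6 × 4 = 54.40 eV.
ΔE = 54.40 × (1/3² − 1/6²) = 54.40 × 0.08333 = 4.533 eV.
λ = hc/ΔE = 1240 / 4.533 = 274 nm.

274 nm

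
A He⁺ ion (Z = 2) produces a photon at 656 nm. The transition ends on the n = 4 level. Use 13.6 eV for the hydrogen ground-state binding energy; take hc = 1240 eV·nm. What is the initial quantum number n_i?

The photon energy is ΔE = hc/λ = 1240 / 656 = 1.890 eV.
With Z = 2, ΔE = 54.40 × (1/n_f² − 1/n_i²), so 1/n_f² − 1/n_i² = 0.03475.
With n_f = 4: 1/n_i² = 1/16 − 0.03475 = 0.02775, so n_i ≈ 6.00.

n_i = 6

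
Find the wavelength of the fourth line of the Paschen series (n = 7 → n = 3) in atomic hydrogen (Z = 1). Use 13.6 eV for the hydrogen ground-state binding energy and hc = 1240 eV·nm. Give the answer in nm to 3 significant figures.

The Paschen series terminates on n_f = 3; the fourth line has n_i = 3+4 = 7.
ΔE = 13.60 × (1/3² − 1/7²) = 1.234 eV.
λ = 1240 / 1.234 = 1010 nm.

1010 nm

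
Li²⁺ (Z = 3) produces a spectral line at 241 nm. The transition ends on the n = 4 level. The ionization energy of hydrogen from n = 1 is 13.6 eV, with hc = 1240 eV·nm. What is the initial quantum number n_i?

n_i = 7

The photon energy is ΔE = hc/λ = 1240 / 241 = 5.145 eV.
With Z = 3, ΔE = 122.4 × (1/n_f² − 1/n_i²), so 1/n_f² − 1/n_i² = 0.04204.
With n_f = 4: 1/n_i² = 1/16 − 0.04204 = 0.02046, so n_i ≈ 6.99.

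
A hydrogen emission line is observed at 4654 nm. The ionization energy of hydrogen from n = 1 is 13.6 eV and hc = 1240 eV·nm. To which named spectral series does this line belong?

Pfund

ΔE = 1240/4654 = 0.2664 eV.
This matches 13.6 × (1/5² − 1/7²), so n_f = 5: the Pfund series.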